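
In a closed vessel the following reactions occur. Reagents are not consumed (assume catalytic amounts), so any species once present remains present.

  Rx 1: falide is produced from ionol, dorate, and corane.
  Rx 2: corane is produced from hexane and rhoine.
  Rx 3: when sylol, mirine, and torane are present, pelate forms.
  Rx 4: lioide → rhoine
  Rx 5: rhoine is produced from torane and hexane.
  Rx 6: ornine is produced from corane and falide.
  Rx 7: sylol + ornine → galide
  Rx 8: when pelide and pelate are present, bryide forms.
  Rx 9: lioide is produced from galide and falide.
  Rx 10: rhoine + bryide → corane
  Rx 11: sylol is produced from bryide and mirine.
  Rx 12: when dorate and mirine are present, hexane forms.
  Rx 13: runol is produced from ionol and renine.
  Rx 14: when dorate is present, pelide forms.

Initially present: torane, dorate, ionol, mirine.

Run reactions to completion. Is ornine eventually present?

dorate and mirine present → hexane forms (Rx 12).
torane and hexane present → rhoine forms (Rx 5).
hexane and rhoine present → corane forms (Rx 2).
ionol, dorate, and corane present → falide forms (Rx 1).
corane and falide present → ornine forms (Rx 6).

Yes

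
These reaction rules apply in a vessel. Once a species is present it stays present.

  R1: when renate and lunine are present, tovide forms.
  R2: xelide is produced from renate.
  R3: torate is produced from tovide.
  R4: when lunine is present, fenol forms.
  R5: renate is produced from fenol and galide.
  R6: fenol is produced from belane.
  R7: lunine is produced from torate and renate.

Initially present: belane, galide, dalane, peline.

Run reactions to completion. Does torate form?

No

torate would need tovide (R3), but tovide never forms.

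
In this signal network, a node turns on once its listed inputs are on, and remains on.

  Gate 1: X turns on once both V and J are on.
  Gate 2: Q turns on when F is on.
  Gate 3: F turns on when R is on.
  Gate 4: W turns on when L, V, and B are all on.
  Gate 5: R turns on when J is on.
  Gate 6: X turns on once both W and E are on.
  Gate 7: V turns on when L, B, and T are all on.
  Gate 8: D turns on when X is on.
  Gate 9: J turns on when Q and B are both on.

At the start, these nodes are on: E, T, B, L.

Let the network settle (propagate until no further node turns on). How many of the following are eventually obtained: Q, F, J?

0

Q would need F (Gate 2), but F never turns on.
F would need R (Gate 3), but R never turns on.
J would need Q and B (Gate 9), but Q never turns on.
None of the 3 are reached.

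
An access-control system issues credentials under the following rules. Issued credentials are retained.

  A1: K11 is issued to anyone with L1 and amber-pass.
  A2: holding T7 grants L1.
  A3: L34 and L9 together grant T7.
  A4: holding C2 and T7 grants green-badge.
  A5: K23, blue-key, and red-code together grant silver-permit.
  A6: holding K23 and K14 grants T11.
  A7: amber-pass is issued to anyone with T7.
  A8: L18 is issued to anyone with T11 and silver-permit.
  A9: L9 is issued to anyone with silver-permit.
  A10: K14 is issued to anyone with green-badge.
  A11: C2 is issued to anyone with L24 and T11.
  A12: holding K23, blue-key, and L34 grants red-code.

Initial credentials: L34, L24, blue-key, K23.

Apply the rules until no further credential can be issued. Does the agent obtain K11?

Yes

Holding K23, blue-key, and L34 grants red-code (A12).
Holding K23, blue-key, and red-code grants silver-permit (A5).
Holding silver-permit grants L9 (A9).
Holding L34 and L9 grants T7 (A3).
Holding T7 grants L1 (A2).
Holding T7 grants amber-pass (A7).
Holding L1 and amber-pass grants K11 (A1).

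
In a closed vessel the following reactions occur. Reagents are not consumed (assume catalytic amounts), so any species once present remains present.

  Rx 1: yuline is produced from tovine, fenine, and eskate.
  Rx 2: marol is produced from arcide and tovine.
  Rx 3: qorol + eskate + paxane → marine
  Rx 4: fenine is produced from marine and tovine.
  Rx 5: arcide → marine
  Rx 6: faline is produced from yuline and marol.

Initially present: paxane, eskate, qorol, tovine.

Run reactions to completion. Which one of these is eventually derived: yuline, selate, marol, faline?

qorol, eskate, and paxane present → marine forms (Rx 3).
marine and tovine present → fenine forms (Rx 4).
tovine, fenine, and eskate present → yuline forms (Rx 1).
faline would need yuline and marol (Rx 6), but marol never forms. No rule produces selate, and it is not given. marol would need arcide and tovine (Rx 2), but arcide never forms.

yuline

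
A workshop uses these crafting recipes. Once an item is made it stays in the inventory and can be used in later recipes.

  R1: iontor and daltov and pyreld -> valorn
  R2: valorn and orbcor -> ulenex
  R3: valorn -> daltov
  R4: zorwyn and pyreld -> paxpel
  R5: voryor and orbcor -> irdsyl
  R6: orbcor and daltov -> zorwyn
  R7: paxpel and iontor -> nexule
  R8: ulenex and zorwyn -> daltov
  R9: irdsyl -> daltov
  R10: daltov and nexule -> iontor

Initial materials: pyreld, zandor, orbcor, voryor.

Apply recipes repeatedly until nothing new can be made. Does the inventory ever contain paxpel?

Yes

Using R5, voryor and orbcor make irdsyl.
irdsyl -> daltov (R9).
orbcor and daltov -> zorwyn (R6).
zorwyn and pyreld -> paxpel (R4).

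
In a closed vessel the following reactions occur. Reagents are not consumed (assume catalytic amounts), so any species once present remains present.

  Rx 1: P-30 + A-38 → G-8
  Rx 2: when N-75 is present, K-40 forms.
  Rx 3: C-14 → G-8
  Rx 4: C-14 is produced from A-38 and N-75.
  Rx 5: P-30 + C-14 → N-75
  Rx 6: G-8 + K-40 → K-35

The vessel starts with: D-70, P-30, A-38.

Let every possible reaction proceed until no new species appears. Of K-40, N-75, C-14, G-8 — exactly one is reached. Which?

P-30 and A-38 present → G-8 forms (Rx 1).
K-40 would need N-75 (Rx 2), but N-75 never forms. C-14 would need A-38 and N-75 (Rx 4), but N-75 never forms. N-75 would need P-30 and C-14 (Rx 5), but C-14 never forms.

G-8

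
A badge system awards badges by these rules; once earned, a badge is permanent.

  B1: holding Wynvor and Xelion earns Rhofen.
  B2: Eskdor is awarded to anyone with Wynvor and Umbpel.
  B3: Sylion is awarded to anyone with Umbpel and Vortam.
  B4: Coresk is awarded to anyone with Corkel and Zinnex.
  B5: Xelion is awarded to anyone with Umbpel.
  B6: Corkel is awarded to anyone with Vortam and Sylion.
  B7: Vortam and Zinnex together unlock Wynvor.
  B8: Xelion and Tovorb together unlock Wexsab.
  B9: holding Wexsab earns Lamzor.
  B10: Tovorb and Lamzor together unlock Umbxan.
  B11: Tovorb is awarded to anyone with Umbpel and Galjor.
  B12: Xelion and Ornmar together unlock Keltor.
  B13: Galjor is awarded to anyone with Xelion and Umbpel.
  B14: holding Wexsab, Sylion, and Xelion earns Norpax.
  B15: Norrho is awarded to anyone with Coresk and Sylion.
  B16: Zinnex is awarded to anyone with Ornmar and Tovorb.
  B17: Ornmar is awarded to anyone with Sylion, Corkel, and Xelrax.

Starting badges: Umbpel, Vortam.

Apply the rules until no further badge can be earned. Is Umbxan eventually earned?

Yes

With Umbpel, Xelion is earned (B5).
With Xelion and Umbpel, Galjor is earned (B13).
With Umbpel and Galjor, Tovorb is earned (B11).
With Xelion and Tovorb, Wexsab is earned (B8).
With Wexsab, Lamzor is earned (B9).
With Tovorb and Lamzor, Umbxan is earned (B10).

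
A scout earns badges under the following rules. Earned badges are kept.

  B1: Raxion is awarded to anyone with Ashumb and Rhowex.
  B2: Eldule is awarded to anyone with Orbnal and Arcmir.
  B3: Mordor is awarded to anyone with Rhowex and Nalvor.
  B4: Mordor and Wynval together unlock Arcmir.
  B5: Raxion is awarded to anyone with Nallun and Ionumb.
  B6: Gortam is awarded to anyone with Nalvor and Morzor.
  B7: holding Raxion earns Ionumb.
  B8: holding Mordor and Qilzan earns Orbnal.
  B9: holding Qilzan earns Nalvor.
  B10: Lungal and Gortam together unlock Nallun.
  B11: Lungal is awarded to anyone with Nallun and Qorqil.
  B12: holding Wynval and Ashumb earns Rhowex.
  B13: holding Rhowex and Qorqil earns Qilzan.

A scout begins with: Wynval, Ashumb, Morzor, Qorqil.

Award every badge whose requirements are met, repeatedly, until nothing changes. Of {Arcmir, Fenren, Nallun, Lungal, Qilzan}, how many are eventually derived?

With Wynval and Ashumb, Rhowex is earned (B12).
With Rhowex and Qorqil, Qilzan is earned (B13).
With Qilzan, Nalvor is earned (B9).
With Rhowex and Nalvor, Mordor is earned (B3).
With Mordor and Wynval, Arcmir is earned (B4).
Arcmir: reached.
No rule produces Fenren, and it is not given.
Nallun would need Lungal and Gortam (B10), but Lungal is never earned.
Lungal would need Nallun and Qorqil (B11), but Nallun is never earned.
Qilzan: reached.
Reached: Arcmir and Qilzan — 2 of the 5.

2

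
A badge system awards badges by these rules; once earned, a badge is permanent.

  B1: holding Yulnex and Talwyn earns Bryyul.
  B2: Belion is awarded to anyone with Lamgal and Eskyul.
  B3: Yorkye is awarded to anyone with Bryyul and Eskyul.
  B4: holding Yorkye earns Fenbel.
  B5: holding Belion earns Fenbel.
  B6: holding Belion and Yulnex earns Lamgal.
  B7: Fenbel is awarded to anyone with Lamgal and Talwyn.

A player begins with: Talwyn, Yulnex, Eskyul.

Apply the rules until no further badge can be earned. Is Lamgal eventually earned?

Lamgal would need Belion and Yulnex (B6), but Belion is never earned.

No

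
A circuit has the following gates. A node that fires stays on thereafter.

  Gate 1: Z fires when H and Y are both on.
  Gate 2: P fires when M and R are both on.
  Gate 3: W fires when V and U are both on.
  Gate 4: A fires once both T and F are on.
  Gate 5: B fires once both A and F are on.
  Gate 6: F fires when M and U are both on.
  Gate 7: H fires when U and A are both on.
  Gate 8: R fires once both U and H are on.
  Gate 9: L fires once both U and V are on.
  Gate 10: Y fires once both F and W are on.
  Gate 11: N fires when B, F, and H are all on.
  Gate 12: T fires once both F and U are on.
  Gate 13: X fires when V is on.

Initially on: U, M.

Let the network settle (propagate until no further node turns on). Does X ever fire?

X would need V (Gate 13), but V never turns on.

No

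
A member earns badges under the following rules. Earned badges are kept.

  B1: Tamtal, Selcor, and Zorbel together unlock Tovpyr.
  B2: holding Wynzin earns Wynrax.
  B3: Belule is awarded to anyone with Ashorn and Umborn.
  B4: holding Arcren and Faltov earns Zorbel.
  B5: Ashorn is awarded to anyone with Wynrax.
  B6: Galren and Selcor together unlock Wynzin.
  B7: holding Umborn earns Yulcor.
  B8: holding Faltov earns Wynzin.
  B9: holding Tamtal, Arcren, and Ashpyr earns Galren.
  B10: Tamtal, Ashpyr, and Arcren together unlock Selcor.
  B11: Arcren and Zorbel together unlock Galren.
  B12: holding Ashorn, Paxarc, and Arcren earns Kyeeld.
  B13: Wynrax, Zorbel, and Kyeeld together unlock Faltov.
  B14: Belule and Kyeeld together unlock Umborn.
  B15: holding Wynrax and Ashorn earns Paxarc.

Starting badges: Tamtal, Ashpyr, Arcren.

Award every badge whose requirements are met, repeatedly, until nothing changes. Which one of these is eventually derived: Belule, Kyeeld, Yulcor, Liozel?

Kyeeld

With Tamtal, Ashpyr, and Arcren, Selcor is earned (B10).
With Tamtal, Arcren, and Ashpyr, Galren is earned (B9).
With Galren and Selcor, Wynzin is earned (B6).
With Wynzin, Wynrax is earned (B2).
With Wynrax, Ashorn is earned (B5).
With Wynrax and Ashorn, Paxarc is earned (B15).
With Ashorn, Paxarc, and Arcren, Kyeeld is earned (B12).
No rule produces Liozel, and it is not given. Belule would need Ashorn and Umborn (B3), but Umborn is never earned. Yulcor would need Umborn (B7), but Umborn is never earned.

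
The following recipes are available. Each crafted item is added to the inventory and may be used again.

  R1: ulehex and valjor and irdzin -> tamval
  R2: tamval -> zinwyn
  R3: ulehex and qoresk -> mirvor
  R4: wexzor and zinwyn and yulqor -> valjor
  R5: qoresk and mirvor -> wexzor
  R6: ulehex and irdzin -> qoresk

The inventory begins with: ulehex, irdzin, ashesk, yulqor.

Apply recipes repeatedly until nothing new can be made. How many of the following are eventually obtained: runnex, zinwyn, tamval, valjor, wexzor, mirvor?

ulehex and irdzin -> qoresk (R6).
ulehex and qoresk -> mirvor (R3).
qoresk and mirvor -> wexzor (R5).
No rule produces runnex, and it is not given.
zinwyn would need tamval (R2), but tamval is never obtained.
tamval would need ulehex, valjor, and irdzin (R1), but valjor is never obtained.
valjor would need wexzor, zinwyn, and yulqor (R4), but zinwyn is never obtained.
wexzor: reached.
mirvor: reached.
Reached: wexzor and mirvor — 2 of the 6.

2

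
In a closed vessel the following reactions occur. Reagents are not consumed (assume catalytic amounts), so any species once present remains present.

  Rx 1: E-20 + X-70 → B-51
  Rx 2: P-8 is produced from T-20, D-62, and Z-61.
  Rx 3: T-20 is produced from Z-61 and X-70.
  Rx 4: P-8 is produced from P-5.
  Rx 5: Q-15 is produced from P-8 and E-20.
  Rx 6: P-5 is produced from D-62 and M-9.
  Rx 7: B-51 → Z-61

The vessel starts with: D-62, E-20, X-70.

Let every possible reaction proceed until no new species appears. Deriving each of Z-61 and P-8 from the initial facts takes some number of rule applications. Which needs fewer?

Z-61

Z-61: E-20 and X-70 present → B-51 forms (Rx 1). B-51 present → Z-61 forms (Rx 7). [2 rule applications]
P-8: E-20 and X-70 present → B-51 forms (Rx 1). B-51 present → Z-61 forms (Rx 7). Z-61 and X-70 present → T-20 forms (Rx 3). T-20, D-62, and Z-61 present → P-8 forms (Rx 2). [4 rule applications]
Z-61 needs fewer.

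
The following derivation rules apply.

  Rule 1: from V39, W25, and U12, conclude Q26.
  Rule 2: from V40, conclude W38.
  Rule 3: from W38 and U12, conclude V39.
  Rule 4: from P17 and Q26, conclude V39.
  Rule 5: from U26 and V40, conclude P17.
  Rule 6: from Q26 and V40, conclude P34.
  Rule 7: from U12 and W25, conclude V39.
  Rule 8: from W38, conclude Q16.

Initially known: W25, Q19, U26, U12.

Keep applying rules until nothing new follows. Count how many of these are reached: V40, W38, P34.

0

No rule produces V40, and it is not given.
W38 would need V40 (Rule 2), but V40 is never established.
P34 would need Q26 and V40 (Rule 6), but V40 is never established.
None of the 3 are reached.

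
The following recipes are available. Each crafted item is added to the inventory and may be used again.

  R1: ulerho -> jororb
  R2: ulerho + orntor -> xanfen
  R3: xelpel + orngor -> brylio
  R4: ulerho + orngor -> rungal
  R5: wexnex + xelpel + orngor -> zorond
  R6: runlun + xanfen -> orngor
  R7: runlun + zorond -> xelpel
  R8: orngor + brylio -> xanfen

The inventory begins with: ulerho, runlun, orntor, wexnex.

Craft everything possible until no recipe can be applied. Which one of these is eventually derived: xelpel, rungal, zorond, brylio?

rungal

Using R2, ulerho and orntor make xanfen.
runlun + xanfen -> orngor (R6).
ulerho + orngor -> rungal (R4).
brylio would need xelpel and orngor (R3), but xelpel is never obtained. zorond would need wexnex, xelpel, and orngor (R5), but xelpel is never obtained. xelpel would need runlun and zorond (R7), but zorond is never obtained.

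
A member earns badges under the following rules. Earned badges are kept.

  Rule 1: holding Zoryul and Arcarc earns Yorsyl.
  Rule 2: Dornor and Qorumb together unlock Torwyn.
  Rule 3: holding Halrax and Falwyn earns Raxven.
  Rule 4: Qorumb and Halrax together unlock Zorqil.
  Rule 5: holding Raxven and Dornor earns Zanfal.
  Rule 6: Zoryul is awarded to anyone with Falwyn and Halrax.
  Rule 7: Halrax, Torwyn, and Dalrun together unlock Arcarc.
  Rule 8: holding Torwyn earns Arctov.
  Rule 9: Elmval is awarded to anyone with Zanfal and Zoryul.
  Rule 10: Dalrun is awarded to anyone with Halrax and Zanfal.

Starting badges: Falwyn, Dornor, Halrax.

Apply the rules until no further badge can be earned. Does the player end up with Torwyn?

Torwyn would need Dornor and Qorumb (Rule 2), but Qorumb is never earned.

No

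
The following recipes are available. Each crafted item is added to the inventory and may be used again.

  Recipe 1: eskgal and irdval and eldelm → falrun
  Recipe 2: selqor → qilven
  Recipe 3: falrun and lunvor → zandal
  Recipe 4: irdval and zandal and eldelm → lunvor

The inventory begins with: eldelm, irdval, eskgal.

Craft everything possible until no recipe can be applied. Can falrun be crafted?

Yes

Using Recipe 1, eskgal, irdval, and eldelm make falrun.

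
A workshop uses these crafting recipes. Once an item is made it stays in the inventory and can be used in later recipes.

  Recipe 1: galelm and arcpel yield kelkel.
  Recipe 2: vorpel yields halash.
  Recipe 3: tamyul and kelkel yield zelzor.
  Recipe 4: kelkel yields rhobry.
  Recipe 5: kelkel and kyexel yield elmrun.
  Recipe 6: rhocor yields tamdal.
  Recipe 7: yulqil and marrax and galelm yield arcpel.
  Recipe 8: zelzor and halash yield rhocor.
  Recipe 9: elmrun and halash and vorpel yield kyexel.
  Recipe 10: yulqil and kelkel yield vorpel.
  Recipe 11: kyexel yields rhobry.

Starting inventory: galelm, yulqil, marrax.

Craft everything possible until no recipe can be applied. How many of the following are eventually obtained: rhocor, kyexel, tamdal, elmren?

0

rhocor would need zelzor and halash (Recipe 8), but zelzor is never obtained.
kyexel would need elmrun, halash, and vorpel (Recipe 9), but elmrun is never obtained.
tamdal would need rhocor (Recipe 6), but rhocor is never obtained.
No rule produces elmren, and it is not given.
None of the 4 are reached.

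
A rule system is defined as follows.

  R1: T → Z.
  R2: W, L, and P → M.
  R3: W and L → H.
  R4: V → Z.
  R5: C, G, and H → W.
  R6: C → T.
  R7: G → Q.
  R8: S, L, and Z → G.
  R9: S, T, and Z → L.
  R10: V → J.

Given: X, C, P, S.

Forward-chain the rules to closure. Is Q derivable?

Yes

C holds, so T follows (R6).
From T, R1 gives Z.
From S, T, and Z, R9 gives L.
From S, L, and Z, R8 gives G.
G holds, so Q follows (R7).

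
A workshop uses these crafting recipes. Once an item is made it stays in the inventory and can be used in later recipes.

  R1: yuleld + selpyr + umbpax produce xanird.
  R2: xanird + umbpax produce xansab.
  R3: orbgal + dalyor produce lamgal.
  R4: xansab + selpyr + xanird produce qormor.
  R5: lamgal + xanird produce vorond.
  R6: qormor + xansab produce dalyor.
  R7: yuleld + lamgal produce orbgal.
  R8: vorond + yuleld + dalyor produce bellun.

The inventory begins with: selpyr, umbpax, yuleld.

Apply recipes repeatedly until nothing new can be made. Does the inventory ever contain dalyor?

yuleld + selpyr + umbpax → xanird (R1).
Using R2, xanird and umbpax make xansab.
xansab + selpyr + xanird → qormor (R4).
qormor + xansab → dalyor (R6).

Yes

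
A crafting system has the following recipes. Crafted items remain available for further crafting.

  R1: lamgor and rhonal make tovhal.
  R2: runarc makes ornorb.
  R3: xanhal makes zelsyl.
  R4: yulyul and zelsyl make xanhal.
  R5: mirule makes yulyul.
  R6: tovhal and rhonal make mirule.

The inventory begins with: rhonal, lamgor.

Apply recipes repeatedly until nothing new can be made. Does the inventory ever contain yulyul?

Yes

lamgor and rhonal → tovhal (R1).
tovhal and rhonal → mirule (R6).
mirule → yulyul (R5).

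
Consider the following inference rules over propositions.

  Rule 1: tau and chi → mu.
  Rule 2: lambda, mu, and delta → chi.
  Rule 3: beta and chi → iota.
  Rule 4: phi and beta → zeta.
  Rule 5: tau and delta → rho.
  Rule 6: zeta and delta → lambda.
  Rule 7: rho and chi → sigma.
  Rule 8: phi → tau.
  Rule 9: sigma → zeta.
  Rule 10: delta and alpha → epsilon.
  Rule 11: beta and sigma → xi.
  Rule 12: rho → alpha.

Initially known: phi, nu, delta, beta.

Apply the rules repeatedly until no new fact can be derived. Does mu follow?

No

mu would need tau and chi (Rule 1), but chi is never established.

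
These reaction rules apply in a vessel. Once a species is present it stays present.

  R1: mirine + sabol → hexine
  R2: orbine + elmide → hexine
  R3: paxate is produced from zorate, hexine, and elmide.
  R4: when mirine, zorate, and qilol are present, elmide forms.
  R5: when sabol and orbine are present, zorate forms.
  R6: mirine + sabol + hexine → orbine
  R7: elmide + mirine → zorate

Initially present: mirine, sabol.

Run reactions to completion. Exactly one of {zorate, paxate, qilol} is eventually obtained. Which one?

mirine and sabol present → hexine forms (R1).
mirine, sabol, and hexine present → orbine forms (R6).
sabol and orbine present → zorate forms (R5).
No rule produces qilol, and it is not given. paxate would need zorate, hexine, and elmide (R3), but elmide never forms.

zorate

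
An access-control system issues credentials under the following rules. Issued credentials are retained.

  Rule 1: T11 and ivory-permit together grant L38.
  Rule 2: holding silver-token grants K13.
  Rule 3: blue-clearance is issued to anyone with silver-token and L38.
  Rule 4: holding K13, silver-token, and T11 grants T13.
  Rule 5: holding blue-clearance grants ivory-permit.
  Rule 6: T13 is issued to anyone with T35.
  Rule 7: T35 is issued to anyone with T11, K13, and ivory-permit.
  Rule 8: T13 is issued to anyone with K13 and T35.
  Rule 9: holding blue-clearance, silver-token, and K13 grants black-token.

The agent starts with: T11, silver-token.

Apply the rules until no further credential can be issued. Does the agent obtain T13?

Holding silver-token grants K13 (Rule 2).
Holding K13, silver-token, and T11 grants T13 (Rule 4).

Yes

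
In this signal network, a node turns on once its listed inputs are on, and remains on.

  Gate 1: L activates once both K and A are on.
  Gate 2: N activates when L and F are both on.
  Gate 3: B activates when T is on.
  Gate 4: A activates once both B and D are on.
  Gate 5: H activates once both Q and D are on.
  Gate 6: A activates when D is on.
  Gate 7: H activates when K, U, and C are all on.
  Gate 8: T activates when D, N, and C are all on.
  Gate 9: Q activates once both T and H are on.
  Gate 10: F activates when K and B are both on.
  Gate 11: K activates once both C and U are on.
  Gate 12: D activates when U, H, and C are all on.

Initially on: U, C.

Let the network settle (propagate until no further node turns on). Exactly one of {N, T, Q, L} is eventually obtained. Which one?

Gate 11: C and U on → K on.
Gate 7: K, U, and C on → H on.
U, H, and C are on, so D activates (Gate 12).
Gate 6: D on → A on.
K and A are on, so L activates (Gate 1).
T would need D, N, and C (Gate 8), but N never turns on. Q would need T and H (Gate 9), but T never turns on. N would need L and F (Gate 2), but F never turns on.

L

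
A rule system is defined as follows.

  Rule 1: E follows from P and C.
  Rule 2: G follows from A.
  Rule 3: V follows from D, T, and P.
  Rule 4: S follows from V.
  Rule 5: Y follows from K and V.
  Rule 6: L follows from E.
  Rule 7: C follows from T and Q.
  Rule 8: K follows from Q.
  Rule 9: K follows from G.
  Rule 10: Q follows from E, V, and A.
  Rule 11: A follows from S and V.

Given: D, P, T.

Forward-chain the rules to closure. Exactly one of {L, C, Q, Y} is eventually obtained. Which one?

Y

D, T, and P hold, so V follows (Rule 3).
From V, Rule 4 gives S.
S and V hold, so A follows (Rule 11).
From A, Rule 2 gives G.
From G, Rule 9 gives K.
From K and V, Rule 5 gives Y.
C would need T and Q (Rule 7), but Q is never established. Q would need E, V, and A (Rule 10), but E is never established. L would need E (Rule 6), but E is never established.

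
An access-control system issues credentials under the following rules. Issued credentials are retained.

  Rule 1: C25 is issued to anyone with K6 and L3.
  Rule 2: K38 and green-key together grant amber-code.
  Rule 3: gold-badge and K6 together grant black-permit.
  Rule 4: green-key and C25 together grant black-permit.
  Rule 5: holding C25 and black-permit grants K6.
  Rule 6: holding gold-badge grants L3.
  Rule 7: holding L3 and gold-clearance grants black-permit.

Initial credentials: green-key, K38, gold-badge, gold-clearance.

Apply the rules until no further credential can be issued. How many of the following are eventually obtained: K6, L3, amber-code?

2

Holding K38 and green-key grants amber-code (Rule 2).
Holding gold-badge grants L3 (Rule 6).
K6 would need C25 and black-permit (Rule 5), but C25 is never granted.
L3: reached.
amber-code: reached.
Reached: L3 and amber-code — 2 of the 3.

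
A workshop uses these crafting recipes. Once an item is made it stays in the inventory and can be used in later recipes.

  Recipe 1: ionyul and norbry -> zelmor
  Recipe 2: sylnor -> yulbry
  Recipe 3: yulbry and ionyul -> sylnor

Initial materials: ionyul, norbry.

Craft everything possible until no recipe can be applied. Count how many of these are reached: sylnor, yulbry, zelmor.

1

ionyul and norbry -> zelmor (Recipe 1).
sylnor would need yulbry and ionyul (Recipe 3), but yulbry is never obtained.
yulbry would need sylnor (Recipe 2), but sylnor is never obtained.
zelmor: reached.
Reached: zelmor — 1 of the 3.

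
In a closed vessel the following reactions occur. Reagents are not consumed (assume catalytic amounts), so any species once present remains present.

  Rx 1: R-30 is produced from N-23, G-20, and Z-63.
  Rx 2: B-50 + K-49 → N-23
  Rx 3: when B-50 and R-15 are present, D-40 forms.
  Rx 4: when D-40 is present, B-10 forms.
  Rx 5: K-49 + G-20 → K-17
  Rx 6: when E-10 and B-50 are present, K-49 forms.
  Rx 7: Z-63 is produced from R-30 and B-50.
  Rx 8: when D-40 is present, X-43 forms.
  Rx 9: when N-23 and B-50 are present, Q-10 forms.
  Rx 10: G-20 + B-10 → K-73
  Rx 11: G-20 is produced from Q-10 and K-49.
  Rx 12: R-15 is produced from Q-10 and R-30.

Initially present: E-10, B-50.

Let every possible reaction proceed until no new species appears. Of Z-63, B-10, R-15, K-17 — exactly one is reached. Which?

K-17

E-10 and B-50 present → K-49 forms (Rx 6).
B-50 and K-49 present → N-23 forms (Rx 2).
N-23 and B-50 present → Q-10 forms (Rx 9).
Q-10 and K-49 present → G-20 forms (Rx 11).
K-49 and G-20 present → K-17 forms (Rx 5).
Z-63 would need R-30 and B-50 (Rx 7), but R-30 never forms. B-10 would need D-40 (Rx 4), but D-40 never forms. R-15 would need Q-10 and R-30 (Rx 12), but R-30 never forms.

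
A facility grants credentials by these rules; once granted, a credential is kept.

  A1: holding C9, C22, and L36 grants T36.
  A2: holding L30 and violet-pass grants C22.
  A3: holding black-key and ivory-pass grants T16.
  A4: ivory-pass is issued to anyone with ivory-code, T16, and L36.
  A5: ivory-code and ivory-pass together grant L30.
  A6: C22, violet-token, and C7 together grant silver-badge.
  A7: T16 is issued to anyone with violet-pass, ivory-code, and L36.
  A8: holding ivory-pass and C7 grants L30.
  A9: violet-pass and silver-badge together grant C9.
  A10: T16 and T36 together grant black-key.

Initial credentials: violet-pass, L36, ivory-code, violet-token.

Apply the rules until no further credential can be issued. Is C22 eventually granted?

Holding violet-pass, ivory-code, and L36 grants T16 (A7).
Holding ivory-code, T16, and L36 grants ivory-pass (A4).
Holding ivory-code and ivory-pass grants L30 (A5).
Holding L30 and violet-pass grants C22 (A2).

Yes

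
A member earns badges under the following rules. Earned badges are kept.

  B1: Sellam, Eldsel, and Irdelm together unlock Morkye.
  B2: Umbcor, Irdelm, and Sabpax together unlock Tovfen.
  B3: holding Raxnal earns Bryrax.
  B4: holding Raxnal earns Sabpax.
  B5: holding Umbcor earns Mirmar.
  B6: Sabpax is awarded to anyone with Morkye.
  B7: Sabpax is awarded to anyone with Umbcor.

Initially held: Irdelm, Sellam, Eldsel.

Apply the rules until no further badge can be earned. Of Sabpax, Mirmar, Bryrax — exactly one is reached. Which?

With Sellam, Eldsel, and Irdelm, Morkye is earned (B1).
With Morkye, Sabpax is earned (B6).
Bryrax would need Raxnal (B3), but Raxnal is never earned. Mirmar would need Umbcor (B5), but Umbcor is never earned.

Sabpax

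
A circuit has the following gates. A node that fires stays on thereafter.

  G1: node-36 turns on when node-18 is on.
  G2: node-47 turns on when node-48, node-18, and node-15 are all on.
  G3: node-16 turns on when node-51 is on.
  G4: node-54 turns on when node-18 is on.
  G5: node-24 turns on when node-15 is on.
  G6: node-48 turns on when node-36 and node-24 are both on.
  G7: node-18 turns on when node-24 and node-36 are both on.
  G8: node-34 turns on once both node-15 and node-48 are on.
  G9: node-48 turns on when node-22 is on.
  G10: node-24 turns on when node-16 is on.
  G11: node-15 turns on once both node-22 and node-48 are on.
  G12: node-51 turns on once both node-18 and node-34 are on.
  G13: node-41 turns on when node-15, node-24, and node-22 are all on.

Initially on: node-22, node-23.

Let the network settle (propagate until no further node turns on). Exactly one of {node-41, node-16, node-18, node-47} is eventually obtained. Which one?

node-41

G9: node-22 on → node-48 on.
node-22 and node-48 are on, so node-15 turns on (G11).
G5: node-15 on → node-24 on.
node-15, node-24, and node-22 are on, so node-41 turns on (G13).
node-18 would need node-24 and node-36 (G7), but node-36 never turns on. node-47 would need node-48, node-18, and node-15 (G2), but node-18 never turns on. node-16 would need node-51 (G3), but node-51 never turns on.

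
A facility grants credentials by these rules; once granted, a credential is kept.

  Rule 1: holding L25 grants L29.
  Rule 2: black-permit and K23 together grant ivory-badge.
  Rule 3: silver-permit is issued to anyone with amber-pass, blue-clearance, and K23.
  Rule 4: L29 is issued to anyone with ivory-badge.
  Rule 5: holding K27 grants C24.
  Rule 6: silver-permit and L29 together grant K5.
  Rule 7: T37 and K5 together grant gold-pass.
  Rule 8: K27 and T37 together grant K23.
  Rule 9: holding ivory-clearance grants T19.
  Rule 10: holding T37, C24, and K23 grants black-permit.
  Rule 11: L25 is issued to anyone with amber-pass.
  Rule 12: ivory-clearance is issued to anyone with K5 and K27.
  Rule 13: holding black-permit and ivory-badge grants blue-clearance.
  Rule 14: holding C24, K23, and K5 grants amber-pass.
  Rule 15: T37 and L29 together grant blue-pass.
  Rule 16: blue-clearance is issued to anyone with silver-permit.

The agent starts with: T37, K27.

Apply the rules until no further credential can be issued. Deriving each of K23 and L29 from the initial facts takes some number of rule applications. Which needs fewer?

K23

K23: Holding K27 and T37 grants K23 (Rule 8). [1 rule application]
L29: Holding K27 and T37 grants K23 (Rule 8). Holding K27 grants C24 (Rule 5). Holding T37, C24, and K23 grants black-permit (Rule 10). Holding black-permit and K23 grants ivory-badge (Rule 2). Holding ivory-badge grants L29 (Rule 4). [5 rule applications]
K23 needs fewer.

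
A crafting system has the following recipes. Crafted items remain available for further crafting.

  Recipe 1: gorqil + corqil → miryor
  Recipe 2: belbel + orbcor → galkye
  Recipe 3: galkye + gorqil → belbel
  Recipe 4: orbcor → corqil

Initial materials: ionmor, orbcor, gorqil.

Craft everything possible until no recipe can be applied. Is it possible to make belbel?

No

belbel would need galkye and gorqil (Recipe 3), but galkye is never obtained.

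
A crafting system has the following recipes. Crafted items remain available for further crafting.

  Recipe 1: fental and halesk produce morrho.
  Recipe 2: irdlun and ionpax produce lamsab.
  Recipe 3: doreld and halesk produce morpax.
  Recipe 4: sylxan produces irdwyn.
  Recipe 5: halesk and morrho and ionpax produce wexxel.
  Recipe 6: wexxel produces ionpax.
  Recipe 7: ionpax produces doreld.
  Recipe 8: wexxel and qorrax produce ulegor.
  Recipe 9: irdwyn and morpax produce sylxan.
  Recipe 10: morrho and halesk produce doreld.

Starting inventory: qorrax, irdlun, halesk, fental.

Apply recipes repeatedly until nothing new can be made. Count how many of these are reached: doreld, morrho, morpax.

3

Using Recipe 1, fental and halesk make morrho.
morrho and halesk → doreld (Recipe 10).
doreld and halesk → morpax (Recipe 3).
doreld: reached.
morrho: reached.
morpax: reached.
All 3 are reached.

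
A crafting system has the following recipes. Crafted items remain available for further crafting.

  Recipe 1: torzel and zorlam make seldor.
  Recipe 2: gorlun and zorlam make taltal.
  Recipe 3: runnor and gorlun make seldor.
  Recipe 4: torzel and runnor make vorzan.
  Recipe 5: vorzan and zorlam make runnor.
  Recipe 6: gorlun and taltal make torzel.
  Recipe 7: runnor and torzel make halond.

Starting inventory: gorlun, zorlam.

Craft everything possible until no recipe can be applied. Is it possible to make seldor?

Yes

gorlun and zorlam → taltal (Recipe 2).
gorlun and taltal → torzel (Recipe 6).
torzel and zorlam → seldor (Recipe 1).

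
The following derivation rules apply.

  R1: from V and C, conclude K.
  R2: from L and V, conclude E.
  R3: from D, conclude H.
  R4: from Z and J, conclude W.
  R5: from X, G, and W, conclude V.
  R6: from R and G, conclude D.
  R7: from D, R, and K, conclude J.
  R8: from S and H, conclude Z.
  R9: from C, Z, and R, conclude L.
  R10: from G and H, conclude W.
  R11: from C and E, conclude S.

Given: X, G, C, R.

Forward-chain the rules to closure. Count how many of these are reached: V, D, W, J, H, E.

5

From R and G, R6 gives D.
From D, R3 gives H.
From G and H, R10 gives W.
From X, G, and W, R5 gives V.
V and C hold, so K follows (R1).
D, R, and K hold, so J follows (R7).
V: reached.
D: reached.
W: reached.
J: reached.
H: reached.
E would need L and V (R2), but L is never established.
Reached: V, D, W, J, and H — 5 of the 6.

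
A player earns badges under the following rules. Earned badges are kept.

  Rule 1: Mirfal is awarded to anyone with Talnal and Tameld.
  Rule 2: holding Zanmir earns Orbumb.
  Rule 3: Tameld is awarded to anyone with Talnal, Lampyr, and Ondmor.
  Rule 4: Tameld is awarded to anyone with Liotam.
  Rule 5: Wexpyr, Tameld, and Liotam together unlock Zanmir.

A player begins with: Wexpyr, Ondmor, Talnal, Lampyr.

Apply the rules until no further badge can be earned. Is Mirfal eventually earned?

Yes

With Talnal, Lampyr, and Ondmor, Tameld is earned (Rule 3).
With Talnal and Tameld, Mirfal is earned (Rule 1).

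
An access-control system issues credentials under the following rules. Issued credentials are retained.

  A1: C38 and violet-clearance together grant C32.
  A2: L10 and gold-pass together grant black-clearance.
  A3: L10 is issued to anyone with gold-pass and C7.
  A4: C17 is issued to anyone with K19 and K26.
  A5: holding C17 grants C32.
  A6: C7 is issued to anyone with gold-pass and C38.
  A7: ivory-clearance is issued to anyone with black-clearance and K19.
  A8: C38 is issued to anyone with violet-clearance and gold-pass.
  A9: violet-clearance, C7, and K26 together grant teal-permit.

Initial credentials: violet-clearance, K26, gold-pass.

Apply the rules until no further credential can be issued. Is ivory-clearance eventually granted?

No

ivory-clearance would need black-clearance and K19 (A7), but K19 is never granted.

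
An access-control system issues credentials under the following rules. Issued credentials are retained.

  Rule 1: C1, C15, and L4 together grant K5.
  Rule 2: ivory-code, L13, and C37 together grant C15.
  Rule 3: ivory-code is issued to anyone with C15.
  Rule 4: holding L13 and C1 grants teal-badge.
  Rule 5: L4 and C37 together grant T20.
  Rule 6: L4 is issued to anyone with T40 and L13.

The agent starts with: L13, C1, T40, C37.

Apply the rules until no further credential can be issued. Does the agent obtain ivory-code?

No

ivory-code would need C15 (Rule 3), but C15 is never granted.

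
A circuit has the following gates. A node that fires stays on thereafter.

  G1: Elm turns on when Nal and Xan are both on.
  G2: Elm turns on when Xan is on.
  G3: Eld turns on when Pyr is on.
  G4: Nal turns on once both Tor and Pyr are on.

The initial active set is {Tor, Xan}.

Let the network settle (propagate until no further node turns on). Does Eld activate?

No

Eld would need Pyr (G3), but Pyr never turns on.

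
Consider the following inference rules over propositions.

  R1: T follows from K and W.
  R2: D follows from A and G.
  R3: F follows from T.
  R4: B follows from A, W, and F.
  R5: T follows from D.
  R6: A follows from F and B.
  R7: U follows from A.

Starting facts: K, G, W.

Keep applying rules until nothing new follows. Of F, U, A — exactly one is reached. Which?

F

K and W hold, so T follows (R1).
From T, R3 gives F.
A would need F and B (R6), but B is never established. U would need A (R7), but A is never established.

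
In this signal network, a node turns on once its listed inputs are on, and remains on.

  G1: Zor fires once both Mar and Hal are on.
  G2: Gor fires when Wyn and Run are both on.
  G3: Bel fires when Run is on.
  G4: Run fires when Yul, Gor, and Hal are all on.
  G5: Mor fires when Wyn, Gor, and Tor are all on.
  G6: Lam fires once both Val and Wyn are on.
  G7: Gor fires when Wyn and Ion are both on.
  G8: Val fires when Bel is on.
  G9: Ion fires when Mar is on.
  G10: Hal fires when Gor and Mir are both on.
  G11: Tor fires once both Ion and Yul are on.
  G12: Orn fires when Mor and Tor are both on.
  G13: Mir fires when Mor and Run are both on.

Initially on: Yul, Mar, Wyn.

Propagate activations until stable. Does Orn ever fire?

Yes

G9: Mar on → Ion on.
Ion and Yul are on, so Tor fires (G11).
G7: Wyn and Ion on → Gor on.
G5: Wyn, Gor, and Tor on → Mor on.
Mor and Tor are on, so Orn fires (G12).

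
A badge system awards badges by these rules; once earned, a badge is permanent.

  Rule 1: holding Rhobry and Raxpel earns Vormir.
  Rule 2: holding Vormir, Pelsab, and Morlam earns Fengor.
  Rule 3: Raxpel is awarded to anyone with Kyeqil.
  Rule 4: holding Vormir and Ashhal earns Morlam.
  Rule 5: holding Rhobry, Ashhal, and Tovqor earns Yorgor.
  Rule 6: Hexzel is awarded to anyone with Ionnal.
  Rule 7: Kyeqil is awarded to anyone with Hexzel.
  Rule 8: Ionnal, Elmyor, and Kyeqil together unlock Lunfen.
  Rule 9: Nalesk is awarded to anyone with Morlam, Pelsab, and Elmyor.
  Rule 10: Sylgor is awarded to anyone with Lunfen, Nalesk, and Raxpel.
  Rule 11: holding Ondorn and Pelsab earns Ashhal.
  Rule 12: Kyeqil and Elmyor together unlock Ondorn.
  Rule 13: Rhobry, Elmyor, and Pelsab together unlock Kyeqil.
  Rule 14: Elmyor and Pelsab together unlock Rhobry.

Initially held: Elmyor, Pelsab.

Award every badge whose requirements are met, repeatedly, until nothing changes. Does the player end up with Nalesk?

With Elmyor and Pelsab, Rhobry is earned (Rule 14).
With Rhobry, Elmyor, and Pelsab, Kyeqil is earned (Rule 13).
With Kyeqil and Elmyor, Ondorn is earned (Rule 12).
With Kyeqil, Raxpel is earned (Rule 3).
With Rhobry and Raxpel, Vormir is earned (Rule 1).
With Ondorn and Pelsab, Ashhal is earned (Rule 11).
With Vormir and Ashhal, Morlam is earned (Rule 4).
With Morlam, Pelsab, and Elmyor, Nalesk is earned (Rule 9).

Yes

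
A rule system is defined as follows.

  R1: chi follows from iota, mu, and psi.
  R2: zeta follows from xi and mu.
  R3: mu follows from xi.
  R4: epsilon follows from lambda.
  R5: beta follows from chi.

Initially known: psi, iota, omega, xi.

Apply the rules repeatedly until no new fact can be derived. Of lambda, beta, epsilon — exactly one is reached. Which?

beta

xi holds, so mu follows (R3).
From iota, mu, and psi, R1 gives chi.
From chi, R5 gives beta.
epsilon would need lambda (R4), but lambda is never established. No rule produces lambda, and it is not given.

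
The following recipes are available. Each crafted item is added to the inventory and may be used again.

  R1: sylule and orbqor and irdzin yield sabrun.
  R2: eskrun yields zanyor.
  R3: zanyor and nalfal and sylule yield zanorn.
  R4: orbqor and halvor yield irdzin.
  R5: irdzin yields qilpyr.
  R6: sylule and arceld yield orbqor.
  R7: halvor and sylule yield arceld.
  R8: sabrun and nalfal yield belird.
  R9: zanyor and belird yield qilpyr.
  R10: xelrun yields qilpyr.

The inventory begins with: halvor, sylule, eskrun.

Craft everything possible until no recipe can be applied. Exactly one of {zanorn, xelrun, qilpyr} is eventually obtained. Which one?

Using R7, halvor and sylule make arceld.
sylule and arceld → orbqor (R6).
Using R4, orbqor and halvor make irdzin.
Using R5, irdzin makes qilpyr.
zanorn would need zanyor, nalfal, and sylule (R3), but nalfal is never obtained. No rule produces xelrun, and it is not given.

qilpyr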